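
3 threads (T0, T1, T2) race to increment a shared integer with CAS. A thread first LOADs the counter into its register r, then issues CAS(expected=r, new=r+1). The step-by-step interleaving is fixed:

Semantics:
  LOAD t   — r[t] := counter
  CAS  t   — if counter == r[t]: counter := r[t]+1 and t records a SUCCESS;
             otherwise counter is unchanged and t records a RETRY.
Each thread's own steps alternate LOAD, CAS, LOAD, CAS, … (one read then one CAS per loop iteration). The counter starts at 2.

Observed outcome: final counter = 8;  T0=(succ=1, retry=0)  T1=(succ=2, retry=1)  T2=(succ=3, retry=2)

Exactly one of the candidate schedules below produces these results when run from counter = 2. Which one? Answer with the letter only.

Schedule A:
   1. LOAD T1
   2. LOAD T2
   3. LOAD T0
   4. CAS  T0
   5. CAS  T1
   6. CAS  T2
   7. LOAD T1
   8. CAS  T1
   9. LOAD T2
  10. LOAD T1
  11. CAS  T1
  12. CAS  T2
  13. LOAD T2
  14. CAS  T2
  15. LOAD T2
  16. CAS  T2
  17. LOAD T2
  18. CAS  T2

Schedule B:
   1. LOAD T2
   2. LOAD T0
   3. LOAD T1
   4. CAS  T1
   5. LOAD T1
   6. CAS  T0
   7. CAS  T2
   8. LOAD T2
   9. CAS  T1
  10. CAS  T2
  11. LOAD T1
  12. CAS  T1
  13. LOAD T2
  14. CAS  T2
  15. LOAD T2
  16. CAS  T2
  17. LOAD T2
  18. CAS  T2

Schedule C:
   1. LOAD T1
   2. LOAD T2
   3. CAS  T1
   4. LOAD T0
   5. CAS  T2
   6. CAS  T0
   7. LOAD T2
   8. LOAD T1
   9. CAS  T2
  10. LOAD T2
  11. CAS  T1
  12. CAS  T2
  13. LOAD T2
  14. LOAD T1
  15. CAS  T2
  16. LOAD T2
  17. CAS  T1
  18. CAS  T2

A

Simulating candidate A:
T1 LOAD — after: cnt=2, r=2 — load
T2 LOAD — after: cnt=2, r=2 — load
T0 LOAD — after: cnt=2, r=2 — load
T0 CAS — after: cnt=3, r=2 — ok
T1 CAS — after: cnt=3, r=2 — retry
T2 CAS — after: cnt=3, r=2 — retry
T1 LOAD — after: cnt=3, r=3 — load
T1 CAS — after: cnt=4, r=3 — ok
T2 LOAD — after: cnt=4, r=4 — load
T1 LOAD — after: cnt=4, r=4 — load
T1 CAS — after: cnt=5, r=4 — ok
T2 CAS — after: cnt=5, r=4 — retry
T2 LOAD — after: cnt=5, r=5 — load
T2 CAS — after: cnt=6, r=5 — ok
T2 LOAD — after: cnt=6, r=6 — load
T2 CAS — after: cnt=7, r=6 — ok
T2 LOAD — after: cnt=7, r=7 — load
T2 CAS — after: cnt=8, r=7 — ok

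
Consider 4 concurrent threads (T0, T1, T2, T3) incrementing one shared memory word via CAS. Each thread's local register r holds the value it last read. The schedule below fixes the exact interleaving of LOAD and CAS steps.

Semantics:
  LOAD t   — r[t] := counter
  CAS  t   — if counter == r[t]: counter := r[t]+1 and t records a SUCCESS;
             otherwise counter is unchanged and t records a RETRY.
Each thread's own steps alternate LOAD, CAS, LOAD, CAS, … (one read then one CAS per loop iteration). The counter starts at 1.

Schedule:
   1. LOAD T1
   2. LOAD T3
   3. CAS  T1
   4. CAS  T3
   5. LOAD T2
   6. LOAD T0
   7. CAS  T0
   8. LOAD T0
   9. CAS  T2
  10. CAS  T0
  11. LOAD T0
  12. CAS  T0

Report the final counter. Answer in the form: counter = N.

counter = 5

#1 T1 reads 1
#2 T3 reads 1
#3 T1 CAS(1→2) writes; counter now 2
#4 T3 CAS(1→2) fails; counter now 2
#5 T2 reads 2
#6 T0 reads 2
#7 T0 CAS(2→3) writes; counter now 3
#8 T0 reads 3
#9 T2 CAS(2→3) fails; counter now 3
#10 T0 CAS(3→4) writes; counter now 4
#11 T0 reads 4
#12 T0 CAS(4→5) writes; counter now 5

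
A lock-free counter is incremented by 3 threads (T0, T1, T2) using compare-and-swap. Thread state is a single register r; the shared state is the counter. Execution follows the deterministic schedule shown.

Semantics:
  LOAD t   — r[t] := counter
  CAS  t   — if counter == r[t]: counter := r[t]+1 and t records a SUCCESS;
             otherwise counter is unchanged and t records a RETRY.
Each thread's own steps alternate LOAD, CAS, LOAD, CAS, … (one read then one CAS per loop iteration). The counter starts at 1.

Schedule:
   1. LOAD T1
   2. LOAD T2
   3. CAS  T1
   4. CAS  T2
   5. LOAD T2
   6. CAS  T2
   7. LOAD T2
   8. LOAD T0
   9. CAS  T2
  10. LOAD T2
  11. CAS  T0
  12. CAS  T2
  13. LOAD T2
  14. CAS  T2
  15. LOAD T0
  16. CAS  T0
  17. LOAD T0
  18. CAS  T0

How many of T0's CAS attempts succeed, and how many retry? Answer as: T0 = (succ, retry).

T0 = (2, 1)

step 1: T1 LOAD ⇒ load; ctr=1 reg=1
step 2: T2 LOAD ⇒ load; ctr=1 reg=1
step 3: T1 CAS ⇒ ok; ctr=2 reg=1
step 4: T2 CAS ⇒ retry; ctr=2 reg=1
step 5: T2 LOAD ⇒ load; ctr=2 reg=2
step 6: T2 CAS ⇒ ok; ctr=3 reg=2
step 7: T2 LOAD ⇒ load; ctr=3 reg=3
step 8: T0 LOAD ⇒ load; ctr=3 reg=3
step 9: T2 CAS ⇒ ok; ctr=4 reg=3
step 10: T2 LOAD ⇒ load; ctr=4 reg=4
step 11: T0 CAS ⇒ retry; ctr=4 reg=3
step 12: T2 CAS ⇒ ok; ctr=5 reg=4
step 13: T2 LOAD ⇒ load; ctr=5 reg=5
step 14: T2 CAS ⇒ ok; ctr=6 reg=5
step 15: T0 LOAD ⇒ load; ctr=6 reg=6
step 16: T0 CAS ⇒ ok; ctr=7 reg=6
step 17: T0 LOAD ⇒ load; ctr=7 reg=7
step 18: T0 CAS ⇒ ok; ctr=8 reg=7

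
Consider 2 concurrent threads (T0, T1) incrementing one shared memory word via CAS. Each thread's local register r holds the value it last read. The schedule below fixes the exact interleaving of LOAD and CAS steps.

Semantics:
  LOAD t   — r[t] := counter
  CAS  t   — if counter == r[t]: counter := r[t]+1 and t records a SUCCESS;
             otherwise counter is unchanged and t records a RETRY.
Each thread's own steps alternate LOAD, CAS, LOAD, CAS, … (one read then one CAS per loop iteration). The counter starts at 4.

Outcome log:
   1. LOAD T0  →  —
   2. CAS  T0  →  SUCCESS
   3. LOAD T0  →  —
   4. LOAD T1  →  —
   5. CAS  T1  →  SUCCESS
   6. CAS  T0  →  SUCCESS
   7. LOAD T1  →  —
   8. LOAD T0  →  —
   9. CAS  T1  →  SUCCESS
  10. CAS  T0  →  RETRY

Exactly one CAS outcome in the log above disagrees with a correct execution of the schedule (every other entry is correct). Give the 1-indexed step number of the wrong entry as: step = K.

Correct run:
   1) LOAD T0:  M=4  r_T0=4
   2) CAS  T0:  M=5  r_T0=4 ✓
   3) LOAD T0:  M=5  r_T0=5
   4) LOAD T1:  M=5  r_T1=5
   5) CAS  T1:  M=6  r_T1=5 ✓
   6) CAS  T0:  M=6  r_T0=5 ✗
   7) LOAD T1:  M=6  r_T1=6
   8) LOAD T0:  M=6  r_T0=6
   9) CAS  T1:  M=7  r_T1=6 ✓
  10) CAS  T0:  M=7  r_T0=6 ✗
Mismatch at 6.

step = 6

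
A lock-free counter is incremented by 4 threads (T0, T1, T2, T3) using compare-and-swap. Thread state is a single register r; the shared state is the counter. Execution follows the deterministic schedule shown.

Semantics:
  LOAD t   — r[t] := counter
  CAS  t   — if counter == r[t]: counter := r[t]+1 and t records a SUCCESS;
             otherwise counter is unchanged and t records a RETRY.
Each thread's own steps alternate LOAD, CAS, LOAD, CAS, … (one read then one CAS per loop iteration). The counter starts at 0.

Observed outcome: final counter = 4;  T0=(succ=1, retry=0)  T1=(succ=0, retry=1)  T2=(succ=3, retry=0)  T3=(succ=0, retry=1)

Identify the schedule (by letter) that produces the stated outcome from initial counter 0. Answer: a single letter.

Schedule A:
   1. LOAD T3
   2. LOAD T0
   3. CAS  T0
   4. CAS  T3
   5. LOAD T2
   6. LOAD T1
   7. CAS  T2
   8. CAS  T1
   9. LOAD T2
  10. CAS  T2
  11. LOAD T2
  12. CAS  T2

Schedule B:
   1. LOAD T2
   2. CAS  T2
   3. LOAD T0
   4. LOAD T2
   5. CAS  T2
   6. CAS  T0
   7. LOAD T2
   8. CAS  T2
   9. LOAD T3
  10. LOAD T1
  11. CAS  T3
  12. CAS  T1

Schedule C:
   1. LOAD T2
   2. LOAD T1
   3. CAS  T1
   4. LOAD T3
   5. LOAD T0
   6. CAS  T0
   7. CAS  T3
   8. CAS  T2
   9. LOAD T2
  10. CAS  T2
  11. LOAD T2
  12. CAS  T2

A

Run A:
step 1: T3 LOAD ⇒ load; ctr=0 reg=0
step 2: T0 LOAD ⇒ load; ctr=0 reg=0
step 3: T0 CAS ⇒ ok; ctr=1 reg=0
step 4: T3 CAS ⇒ retry; ctr=1 reg=0
step 5: T2 LOAD ⇒ load; ctr=1 reg=1
step 6: T1 LOAD ⇒ load; ctr=1 reg=1
step 7: T2 CAS ⇒ ok; ctr=2 reg=1
step 8: T1 CAS ⇒ retry; ctr=2 reg=1
step 9: T2 LOAD ⇒ load; ctr=2 reg=2
step 10: T2 CAS ⇒ ok; ctr=3 reg=2
step 11: T2 LOAD ⇒ load; ctr=3 reg=3
step 12: T2 CAS ⇒ ok; ctr=4 reg=3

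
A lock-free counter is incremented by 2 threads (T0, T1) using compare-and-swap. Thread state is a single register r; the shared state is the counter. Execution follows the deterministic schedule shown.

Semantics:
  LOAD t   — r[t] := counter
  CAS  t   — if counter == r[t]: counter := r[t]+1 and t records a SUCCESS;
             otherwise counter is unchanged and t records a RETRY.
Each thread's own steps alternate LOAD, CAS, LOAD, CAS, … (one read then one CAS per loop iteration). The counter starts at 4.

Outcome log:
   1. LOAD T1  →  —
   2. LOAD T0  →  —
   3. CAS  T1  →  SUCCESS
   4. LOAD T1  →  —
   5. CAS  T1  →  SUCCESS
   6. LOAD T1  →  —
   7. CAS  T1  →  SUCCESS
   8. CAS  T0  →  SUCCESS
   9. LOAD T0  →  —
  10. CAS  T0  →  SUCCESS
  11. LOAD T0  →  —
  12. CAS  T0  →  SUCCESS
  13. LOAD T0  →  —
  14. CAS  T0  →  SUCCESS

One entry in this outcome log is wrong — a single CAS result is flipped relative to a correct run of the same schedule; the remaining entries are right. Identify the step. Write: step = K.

Correct run:
1. LOAD T1 → mem=4 r[T1]=4 [LOAD]
2. LOAD T0 → mem=4 r[T0]=4 [LOAD]
3. CAS T1 → mem=5 r[T1]=4 [OK]
4. LOAD T1 → mem=5 r[T1]=5 [LOAD]
5. CAS T1 → mem=6 r[T1]=5 [OK]
6. LOAD T1 → mem=6 r[T1]=6 [LOAD]
7. CAS T1 → mem=7 r[T1]=6 [OK]
8. CAS T0 → mem=7 r[T0]=4 [RETRY]
9. LOAD T0 → mem=7 r[T0]=7 [LOAD]
10. CAS T0 → mem=8 r[T0]=7 [OK]
11. LOAD T0 → mem=8 r[T0]=8 [LOAD]
12. CAS T0 → mem=9 r[T0]=8 [OK]
13. LOAD T0 → mem=9 r[T0]=9 [LOAD]
14. CAS T0 → mem=10 r[T0]=9 [OK]
Mismatch at 8.

step = 8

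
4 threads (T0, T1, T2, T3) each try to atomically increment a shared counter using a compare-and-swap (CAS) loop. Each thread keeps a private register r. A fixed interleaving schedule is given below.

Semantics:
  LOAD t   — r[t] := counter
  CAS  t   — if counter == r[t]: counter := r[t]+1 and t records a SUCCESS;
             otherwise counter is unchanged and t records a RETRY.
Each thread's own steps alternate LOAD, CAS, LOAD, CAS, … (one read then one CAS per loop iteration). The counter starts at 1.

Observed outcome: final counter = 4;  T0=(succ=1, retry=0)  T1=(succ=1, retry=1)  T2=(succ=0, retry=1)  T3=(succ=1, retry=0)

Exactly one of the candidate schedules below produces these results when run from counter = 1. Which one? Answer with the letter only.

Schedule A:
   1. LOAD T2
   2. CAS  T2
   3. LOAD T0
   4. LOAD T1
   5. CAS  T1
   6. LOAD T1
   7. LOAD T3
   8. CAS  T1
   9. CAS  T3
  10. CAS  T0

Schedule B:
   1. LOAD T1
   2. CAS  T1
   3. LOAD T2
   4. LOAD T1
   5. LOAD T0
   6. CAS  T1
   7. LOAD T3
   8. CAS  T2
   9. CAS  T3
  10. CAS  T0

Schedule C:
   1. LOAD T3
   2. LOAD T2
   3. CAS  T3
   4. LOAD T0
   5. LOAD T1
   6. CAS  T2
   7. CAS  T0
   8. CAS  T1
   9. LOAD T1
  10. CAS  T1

C

Simulating candidate C:
   1) LOAD T3:  M=1  r_T3=1
   2) LOAD T2:  M=1  r_T2=1
   3) CAS  T3:  M=2  r_T3=1 ✓
   4) LOAD T0:  M=2  r_T0=2
   5) LOAD T1:  M=2  r_T1=2
   6) CAS  T2:  M=2  r_T2=1 ✗
   7) CAS  T0:  M=3  r_T0=2 ✓
   8) CAS  T1:  M=3  r_T1=2 ✗
   9) LOAD T1:  M=3  r_T1=3
  10) CAS  T1:  M=4  r_T1=3 ✓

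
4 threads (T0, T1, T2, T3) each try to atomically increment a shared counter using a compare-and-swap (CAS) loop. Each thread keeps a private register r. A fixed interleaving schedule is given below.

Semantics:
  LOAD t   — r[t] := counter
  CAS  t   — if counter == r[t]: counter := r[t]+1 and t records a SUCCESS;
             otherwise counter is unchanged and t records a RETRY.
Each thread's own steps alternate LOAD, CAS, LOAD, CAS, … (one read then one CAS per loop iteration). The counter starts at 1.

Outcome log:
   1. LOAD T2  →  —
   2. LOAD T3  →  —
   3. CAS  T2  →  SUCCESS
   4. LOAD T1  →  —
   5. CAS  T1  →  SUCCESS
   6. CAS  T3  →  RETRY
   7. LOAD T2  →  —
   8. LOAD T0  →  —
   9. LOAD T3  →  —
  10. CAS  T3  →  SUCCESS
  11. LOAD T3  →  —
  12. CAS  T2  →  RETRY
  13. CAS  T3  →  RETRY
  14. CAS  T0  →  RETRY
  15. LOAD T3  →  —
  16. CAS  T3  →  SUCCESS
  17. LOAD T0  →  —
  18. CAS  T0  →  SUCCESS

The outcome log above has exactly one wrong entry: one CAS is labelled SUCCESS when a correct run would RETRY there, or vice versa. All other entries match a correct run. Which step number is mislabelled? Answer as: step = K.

step = 13

Re-executing:
[1] T2.load  rd  (counter 1, T2.r 1)
[2] T3.load  rd  (counter 1, T3.r 1)
[3] T2.cas  hit  (counter 2, T2.r 1)
[4] T1.load  rd  (counter 2, T1.r 2)
[5] T1.cas  hit  (counter 3, T1.r 2)
[6] T3.cas  miss  (counter 3, T3.r 1)
[7] T2.load  rd  (counter 3, T2.r 3)
[8] T0.load  rd  (counter 3, T0.r 3)
[9] T3.load  rd  (counter 3, T3.r 3)
[10] T3.cas  hit  (counter 4, T3.r 3)
[11] T3.load  rd  (counter 4, T3.r 4)
[12] T2.cas  miss  (counter 4, T2.r 3)
[13] T3.cas  hit  (counter 5, T3.r 4)
[14] T0.cas  miss  (counter 5, T0.r 3)
[15] T3.load  rd  (counter 5, T3.r 5)
[16] T3.cas  hit  (counter 6, T3.r 5)
[17] T0.load  rd  (counter 6, T0.r 6)
[18] T0.cas  hit  (counter 7, T0.r 6)
Mismatch at 13.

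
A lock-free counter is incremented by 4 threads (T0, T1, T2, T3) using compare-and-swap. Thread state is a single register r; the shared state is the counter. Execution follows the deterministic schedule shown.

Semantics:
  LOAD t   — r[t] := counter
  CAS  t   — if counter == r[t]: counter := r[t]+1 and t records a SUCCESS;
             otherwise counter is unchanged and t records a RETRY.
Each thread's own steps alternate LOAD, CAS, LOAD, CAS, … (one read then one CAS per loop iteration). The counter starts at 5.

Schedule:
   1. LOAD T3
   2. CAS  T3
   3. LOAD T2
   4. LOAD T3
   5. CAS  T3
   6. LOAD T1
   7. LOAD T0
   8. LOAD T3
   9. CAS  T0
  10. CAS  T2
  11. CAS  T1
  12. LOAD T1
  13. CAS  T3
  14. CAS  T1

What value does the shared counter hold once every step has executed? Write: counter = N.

T3 LOAD — after: cnt=5, r=5 — load
T3 CAS — after: cnt=6, r=5 — ok
T2 LOAD — after: cnt=6, r=6 — load
T3 LOAD — after: cnt=6, r=6 — load
T3 CAS — after: cnt=7, r=6 — ok
T1 LOAD — after: cnt=7, r=7 — load
T0 LOAD — after: cnt=7, r=7 — load
T3 LOAD — after: cnt=7, r=7 — load
T0 CAS — after: cnt=8, r=7 — ok
T2 CAS — after: cnt=8, r=6 — retry
T1 CAS — after: cnt=8, r=7 — retry
T1 LOAD — after: cnt=8, r=8 — load
T3 CAS — after: cnt=8, r=7 — retry
T1 CAS — after: cnt=9, r=8 — ok

counter = 9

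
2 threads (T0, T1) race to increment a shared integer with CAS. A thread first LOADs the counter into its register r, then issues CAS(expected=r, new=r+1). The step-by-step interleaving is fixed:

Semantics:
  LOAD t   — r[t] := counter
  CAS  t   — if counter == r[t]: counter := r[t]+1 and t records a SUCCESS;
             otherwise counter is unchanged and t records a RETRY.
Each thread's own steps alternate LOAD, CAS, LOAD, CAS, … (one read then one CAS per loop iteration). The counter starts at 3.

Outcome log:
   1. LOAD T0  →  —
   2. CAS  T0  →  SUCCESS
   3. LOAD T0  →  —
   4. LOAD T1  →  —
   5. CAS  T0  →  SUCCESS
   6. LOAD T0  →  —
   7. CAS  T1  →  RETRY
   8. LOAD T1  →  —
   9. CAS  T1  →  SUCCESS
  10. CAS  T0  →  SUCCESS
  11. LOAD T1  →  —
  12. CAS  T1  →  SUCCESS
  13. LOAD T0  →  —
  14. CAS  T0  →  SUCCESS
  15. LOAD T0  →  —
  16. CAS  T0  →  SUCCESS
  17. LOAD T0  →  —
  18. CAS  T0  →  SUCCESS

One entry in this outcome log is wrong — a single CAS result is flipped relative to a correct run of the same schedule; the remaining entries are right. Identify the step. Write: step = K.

step = 10

Correct run:
1. LOAD T0 → mem=3 r[T0]=3 [LOAD]
2. CAS T0 → mem=4 r[T0]=3 [OK]
3. LOAD T0 → mem=4 r[T0]=4 [LOAD]
4. LOAD T1 → mem=4 r[T1]=4 [LOAD]
5. CAS T0 → mem=5 r[T0]=4 [OK]
6. LOAD T0 → mem=5 r[T0]=5 [LOAD]
7. CAS T1 → mem=5 r[T1]=4 [RETRY]
8. LOAD T1 → mem=5 r[T1]=5 [LOAD]
9. CAS T1 → mem=6 r[T1]=5 [OK]
10. CAS T0 → mem=6 r[T0]=5 [RETRY]
11. LOAD T1 → mem=6 r[T1]=6 [LOAD]
12. CAS T1 → mem=7 r[T1]=6 [OK]
13. LOAD T0 → mem=7 r[T0]=7 [LOAD]
14. CAS T0 → mem=8 r[T0]=7 [OK]
15. LOAD T0 → mem=8 r[T0]=8 [LOAD]
16. CAS T0 → mem=9 r[T0]=8 [OK]
17. LOAD T0 → mem=9 r[T0]=9 [LOAD]
18. CAS T0 → mem=10 r[T0]=9 [OK]
Flip is step 10.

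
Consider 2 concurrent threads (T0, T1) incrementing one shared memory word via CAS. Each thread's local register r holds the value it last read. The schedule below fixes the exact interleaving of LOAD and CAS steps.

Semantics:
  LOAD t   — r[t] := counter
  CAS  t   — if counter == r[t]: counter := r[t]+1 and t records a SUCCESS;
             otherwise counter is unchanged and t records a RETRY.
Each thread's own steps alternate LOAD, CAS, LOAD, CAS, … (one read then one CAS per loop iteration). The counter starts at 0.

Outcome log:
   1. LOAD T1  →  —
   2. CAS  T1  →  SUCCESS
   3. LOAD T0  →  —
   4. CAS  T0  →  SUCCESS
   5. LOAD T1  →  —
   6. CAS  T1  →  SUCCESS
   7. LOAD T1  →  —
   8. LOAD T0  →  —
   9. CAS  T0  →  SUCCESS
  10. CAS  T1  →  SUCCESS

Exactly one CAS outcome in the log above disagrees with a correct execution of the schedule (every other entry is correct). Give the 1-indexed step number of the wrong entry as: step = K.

Correct run:
#1 T1 reads 0
#2 T1 CAS(0→1) writes; counter now 1
#3 T0 reads 1
#4 T0 CAS(1→2) writes; counter now 2
#5 T1 reads 2
#6 T1 CAS(2→3) writes; counter now 3
#7 T1 reads 3
#8 T0 reads 3
#9 T0 CAS(3→4) writes; counter now 4
#10 T1 CAS(3→4) fails; counter now 4
Log disagrees first at step 10.

step = 10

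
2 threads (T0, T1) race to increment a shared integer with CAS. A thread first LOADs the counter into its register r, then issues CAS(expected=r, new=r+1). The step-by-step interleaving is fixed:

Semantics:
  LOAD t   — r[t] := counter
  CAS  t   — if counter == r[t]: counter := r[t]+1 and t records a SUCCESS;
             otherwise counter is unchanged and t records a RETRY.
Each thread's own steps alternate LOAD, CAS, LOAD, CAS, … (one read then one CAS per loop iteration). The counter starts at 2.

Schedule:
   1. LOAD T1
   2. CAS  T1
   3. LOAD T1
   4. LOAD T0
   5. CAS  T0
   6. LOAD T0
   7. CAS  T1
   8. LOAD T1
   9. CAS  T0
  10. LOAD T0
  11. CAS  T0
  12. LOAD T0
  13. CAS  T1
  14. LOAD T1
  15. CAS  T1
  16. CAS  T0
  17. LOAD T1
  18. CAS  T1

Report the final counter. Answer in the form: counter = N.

1. LOAD T1 → mem=2 r[T1]=2 [LOAD]
2. CAS T1 → mem=3 r[T1]=2 [OK]
3. LOAD T1 → mem=3 r[T1]=3 [LOAD]
4. LOAD T0 → mem=3 r[T0]=3 [LOAD]
5. CAS T0 → mem=4 r[T0]=3 [OK]
6. LOAD T0 → mem=4 r[T0]=4 [LOAD]
7. CAS T1 → mem=4 r[T1]=3 [RETRY]
8. LOAD T1 → mem=4 r[T1]=4 [LOAD]
9. CAS T0 → mem=5 r[T0]=4 [OK]
10. LOAD T0 → mem=5 r[T0]=5 [LOAD]
11. CAS T0 → mem=6 r[T0]=5 [OK]
12. LOAD T0 → mem=6 r[T0]=6 [LOAD]
13. CAS T1 → mem=6 r[T1]=4 [RETRY]
14. LOAD T1 → mem=6 r[T1]=6 [LOAD]
15. CAS T1 → mem=7 r[T1]=6 [OK]
16. CAS T0 → mem=7 r[T0]=6 [RETRY]
17. LOAD T1 → mem=7 r[T1]=7 [LOAD]
18. CAS T1 → mem=8 r[T1]=7 [OK]

counter = 8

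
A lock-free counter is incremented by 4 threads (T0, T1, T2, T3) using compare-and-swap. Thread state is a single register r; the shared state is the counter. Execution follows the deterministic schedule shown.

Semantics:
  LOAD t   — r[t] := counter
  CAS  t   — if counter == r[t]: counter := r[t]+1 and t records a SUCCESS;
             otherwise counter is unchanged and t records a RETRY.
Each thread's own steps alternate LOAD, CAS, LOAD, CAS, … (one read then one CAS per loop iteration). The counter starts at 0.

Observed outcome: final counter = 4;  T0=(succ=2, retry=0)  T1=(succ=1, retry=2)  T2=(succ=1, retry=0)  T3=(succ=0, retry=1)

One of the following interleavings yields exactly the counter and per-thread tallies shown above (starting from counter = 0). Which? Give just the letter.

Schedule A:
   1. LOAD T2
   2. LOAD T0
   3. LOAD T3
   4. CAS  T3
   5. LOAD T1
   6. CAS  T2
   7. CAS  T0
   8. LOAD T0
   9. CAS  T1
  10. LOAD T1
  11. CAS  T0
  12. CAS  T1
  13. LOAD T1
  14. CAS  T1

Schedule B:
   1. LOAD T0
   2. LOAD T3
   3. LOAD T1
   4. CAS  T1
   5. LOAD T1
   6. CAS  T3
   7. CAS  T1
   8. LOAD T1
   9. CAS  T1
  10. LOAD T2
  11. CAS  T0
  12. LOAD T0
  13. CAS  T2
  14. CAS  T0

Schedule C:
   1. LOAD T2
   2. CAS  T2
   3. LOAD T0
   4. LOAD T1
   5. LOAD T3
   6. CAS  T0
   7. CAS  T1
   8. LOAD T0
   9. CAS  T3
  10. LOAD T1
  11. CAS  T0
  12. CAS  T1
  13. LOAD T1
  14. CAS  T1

Run C:
1. LOAD T2 → mem=0 r[T2]=0 [LOAD]
2. CAS T2 → mem=1 r[T2]=0 [OK]
3. LOAD T0 → mem=1 r[T0]=1 [LOAD]
4. LOAD T1 → mem=1 r[T1]=1 [LOAD]
5. LOAD T3 → mem=1 r[T3]=1 [LOAD]
6. CAS T0 → mem=2 r[T0]=1 [OK]
7. CAS T1 → mem=2 r[T1]=1 [RETRY]
8. LOAD T0 → mem=2 r[T0]=2 [LOAD]
9. CAS T3 → mem=2 r[T3]=1 [RETRY]
10. LOAD T1 → mem=2 r[T1]=2 [LOAD]
11. CAS T0 → mem=3 r[T0]=2 [OK]
12. CAS T1 → mem=3 r[T1]=2 [RETRY]
13. LOAD T1 → mem=3 r[T1]=3 [LOAD]
14. CAS T1 → mem=4 r[T1]=3 [OK]

C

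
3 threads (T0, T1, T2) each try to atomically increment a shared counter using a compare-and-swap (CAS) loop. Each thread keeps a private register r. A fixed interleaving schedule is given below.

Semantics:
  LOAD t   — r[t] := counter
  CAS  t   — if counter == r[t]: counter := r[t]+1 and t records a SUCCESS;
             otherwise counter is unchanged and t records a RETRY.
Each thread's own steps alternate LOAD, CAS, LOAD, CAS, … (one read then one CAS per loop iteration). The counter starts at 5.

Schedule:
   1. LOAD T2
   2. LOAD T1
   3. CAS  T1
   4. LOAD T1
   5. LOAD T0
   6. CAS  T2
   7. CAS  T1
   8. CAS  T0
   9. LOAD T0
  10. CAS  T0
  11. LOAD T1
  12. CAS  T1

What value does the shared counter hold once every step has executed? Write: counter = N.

counter = 9

#1 T2 reads 5
#2 T1 reads 5
#3 T1 CAS(5→6) writes; counter now 6
#4 T1 reads 6
#5 T0 reads 6
#6 T2 CAS(5→6) fails; counter now 6
#7 T1 CAS(6→7) writes; counter now 7
#8 T0 CAS(6→7) fails; counter now 7
#9 T0 reads 7
#10 T0 CAS(7→8) writes; counter now 8
#11 T1 reads 8
#12 T1 CAS(8→9) writes; counter now 9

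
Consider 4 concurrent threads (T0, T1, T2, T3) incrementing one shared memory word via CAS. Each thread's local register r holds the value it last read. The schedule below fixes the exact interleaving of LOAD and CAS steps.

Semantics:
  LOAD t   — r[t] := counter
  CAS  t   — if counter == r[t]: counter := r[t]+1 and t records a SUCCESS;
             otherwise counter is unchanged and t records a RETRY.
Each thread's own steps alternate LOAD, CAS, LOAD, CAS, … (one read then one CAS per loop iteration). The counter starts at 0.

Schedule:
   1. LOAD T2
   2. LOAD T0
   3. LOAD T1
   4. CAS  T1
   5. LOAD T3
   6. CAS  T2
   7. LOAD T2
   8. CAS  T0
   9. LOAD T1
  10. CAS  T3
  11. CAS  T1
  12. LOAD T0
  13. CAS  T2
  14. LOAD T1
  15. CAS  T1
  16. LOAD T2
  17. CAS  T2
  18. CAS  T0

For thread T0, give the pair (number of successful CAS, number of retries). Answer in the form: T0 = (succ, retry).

T0 = (0, 2)

step 1: T2 LOAD ⇒ load; ctr=0 reg=0
step 2: T0 LOAD ⇒ load; ctr=0 reg=0
step 3: T1 LOAD ⇒ load; ctr=0 reg=0
step 4: T1 CAS ⇒ ok; ctr=1 reg=0
step 5: T3 LOAD ⇒ load; ctr=1 reg=1
step 6: T2 CAS ⇒ retry; ctr=1 reg=0
step 7: T2 LOAD ⇒ load; ctr=1 reg=1
step 8: T0 CAS ⇒ retry; ctr=1 reg=0
step 9: T1 LOAD ⇒ load; ctr=1 reg=1
step 10: T3 CAS ⇒ ok; ctr=2 reg=1
step 11: T1 CAS ⇒ retry; ctr=2 reg=1
step 12: T0 LOAD ⇒ load; ctr=2 reg=2
step 13: T2 CAS ⇒ retry; ctr=2 reg=1
step 14: T1 LOAD ⇒ load; ctr=2 reg=2
step 15: T1 CAS ⇒ ok; ctr=3 reg=2
step 16: T2 LOAD ⇒ load; ctr=3 reg=3
step 17: T2 CAS ⇒ ok; ctr=4 reg=3
step 18: T0 CAS ⇒ retry; ctr=4 reg=2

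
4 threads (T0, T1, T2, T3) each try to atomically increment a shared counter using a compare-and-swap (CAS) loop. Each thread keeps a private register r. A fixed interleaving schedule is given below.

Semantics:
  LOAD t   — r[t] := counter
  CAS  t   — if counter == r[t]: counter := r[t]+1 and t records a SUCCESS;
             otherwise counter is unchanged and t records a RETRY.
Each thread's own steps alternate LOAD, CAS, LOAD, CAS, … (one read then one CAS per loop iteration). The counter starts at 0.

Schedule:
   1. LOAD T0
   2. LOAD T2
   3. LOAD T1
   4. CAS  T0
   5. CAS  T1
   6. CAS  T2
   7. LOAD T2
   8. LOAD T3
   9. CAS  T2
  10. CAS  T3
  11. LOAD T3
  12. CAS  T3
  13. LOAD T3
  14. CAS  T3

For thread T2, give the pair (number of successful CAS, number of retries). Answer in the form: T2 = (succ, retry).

step 1: T0 LOAD ⇒ load; ctr=0 reg=0
step 2: T2 LOAD ⇒ load; ctr=0 reg=0
step 3: T1 LOAD ⇒ load; ctr=0 reg=0
step 4: T0 CAS ⇒ ok; ctr=1 reg=0
step 5: T1 CAS ⇒ retry; ctr=1 reg=0
step 6: T2 CAS ⇒ retry; ctr=1 reg=0
step 7: T2 LOAD ⇒ load; ctr=1 reg=1
step 8: T3 LOAD ⇒ load; ctr=1 reg=1
step 9: T2 CAS ⇒ ok; ctr=2 reg=1
step 10: T3 CAS ⇒ retry; ctr=2 reg=1
step 11: T3 LOAD ⇒ load; ctr=2 reg=2
step 12: T3 CAS ⇒ ok; ctr=3 reg=2
step 13: T3 LOAD ⇒ load; ctr=3 reg=3
step 14: T3 CAS ⇒ ok; ctr=4 reg=3

T2 = (1, 1)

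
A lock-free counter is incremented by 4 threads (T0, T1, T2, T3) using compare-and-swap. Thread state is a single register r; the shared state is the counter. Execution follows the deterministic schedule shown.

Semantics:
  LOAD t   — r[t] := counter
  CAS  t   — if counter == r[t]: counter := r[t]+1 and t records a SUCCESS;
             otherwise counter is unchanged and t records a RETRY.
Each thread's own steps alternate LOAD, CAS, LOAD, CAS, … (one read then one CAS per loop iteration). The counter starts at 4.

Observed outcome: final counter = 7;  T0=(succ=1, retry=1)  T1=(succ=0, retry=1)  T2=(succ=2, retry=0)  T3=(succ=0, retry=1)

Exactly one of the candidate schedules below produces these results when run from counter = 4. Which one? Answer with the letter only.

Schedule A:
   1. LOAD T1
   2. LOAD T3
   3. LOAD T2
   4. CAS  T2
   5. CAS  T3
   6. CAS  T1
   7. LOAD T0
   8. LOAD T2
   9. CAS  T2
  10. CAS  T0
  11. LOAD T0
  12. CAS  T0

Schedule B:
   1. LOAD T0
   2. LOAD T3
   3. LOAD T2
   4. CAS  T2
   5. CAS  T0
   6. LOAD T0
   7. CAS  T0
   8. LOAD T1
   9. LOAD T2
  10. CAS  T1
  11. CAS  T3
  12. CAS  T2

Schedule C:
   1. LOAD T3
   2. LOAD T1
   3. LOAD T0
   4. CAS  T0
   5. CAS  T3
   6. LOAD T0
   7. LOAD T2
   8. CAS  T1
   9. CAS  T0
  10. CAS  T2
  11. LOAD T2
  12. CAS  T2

Run A:
[1] T1.load  rd  (counter 4, T1.r 4)
[2] T3.load  rd  (counter 4, T3.r 4)
[3] T2.load  rd  (counter 4, T2.r 4)
[4] T2.cas  hit  (counter 5, T2.r 4)
[5] T3.cas  miss  (counter 5, T3.r 4)
[6] T1.cas  miss  (counter 5, T1.r 4)
[7] T0.load  rd  (counter 5, T0.r 5)
[8] T2.load  rd  (counter 5, T2.r 5)
[9] T2.cas  hit  (counter 6, T2.r 5)
[10] T0.cas  miss  (counter 6, T0.r 5)
[11] T0.load  rd  (counter 6, T0.r 6)
[12] T0.cas  hit  (counter 7, T0.r 6)

A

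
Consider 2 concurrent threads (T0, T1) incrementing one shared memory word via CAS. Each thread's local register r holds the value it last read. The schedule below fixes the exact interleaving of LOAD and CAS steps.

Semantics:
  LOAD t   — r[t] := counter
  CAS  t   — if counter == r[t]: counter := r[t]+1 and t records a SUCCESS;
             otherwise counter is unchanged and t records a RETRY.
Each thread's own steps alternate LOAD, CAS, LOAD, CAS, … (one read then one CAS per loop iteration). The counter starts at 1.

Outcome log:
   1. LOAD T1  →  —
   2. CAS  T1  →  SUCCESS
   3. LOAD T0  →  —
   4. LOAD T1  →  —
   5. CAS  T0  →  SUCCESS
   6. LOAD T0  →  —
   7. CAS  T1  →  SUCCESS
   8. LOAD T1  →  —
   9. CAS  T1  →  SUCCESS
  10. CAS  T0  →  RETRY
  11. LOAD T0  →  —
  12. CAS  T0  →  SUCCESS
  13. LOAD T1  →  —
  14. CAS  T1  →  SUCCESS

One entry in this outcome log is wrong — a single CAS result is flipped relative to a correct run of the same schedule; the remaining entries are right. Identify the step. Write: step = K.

Reference trace:
T1 LOAD — after: cnt=1, r=1 — load
T1 CAS — after: cnt=2, r=1 — ok
T0 LOAD — after: cnt=2, r=2 — load
T1 LOAD — after: cnt=2, r=2 — load
T0 CAS — after: cnt=3, r=2 — ok
T0 LOAD — after: cnt=3, r=3 — load
T1 CAS — after: cnt=3, r=2 — retry
T1 LOAD — after: cnt=3, r=3 — load
T1 CAS — after: cnt=4, r=3 — ok
T0 CAS — after: cnt=4, r=3 — retry
T0 LOAD — after: cnt=4, r=4 — load
T0 CAS — after: cnt=5, r=4 — ok
T1 LOAD — after: cnt=5, r=5 — load
T1 CAS — after: cnt=6, r=5 — ok
Mismatch at 7.

step = 7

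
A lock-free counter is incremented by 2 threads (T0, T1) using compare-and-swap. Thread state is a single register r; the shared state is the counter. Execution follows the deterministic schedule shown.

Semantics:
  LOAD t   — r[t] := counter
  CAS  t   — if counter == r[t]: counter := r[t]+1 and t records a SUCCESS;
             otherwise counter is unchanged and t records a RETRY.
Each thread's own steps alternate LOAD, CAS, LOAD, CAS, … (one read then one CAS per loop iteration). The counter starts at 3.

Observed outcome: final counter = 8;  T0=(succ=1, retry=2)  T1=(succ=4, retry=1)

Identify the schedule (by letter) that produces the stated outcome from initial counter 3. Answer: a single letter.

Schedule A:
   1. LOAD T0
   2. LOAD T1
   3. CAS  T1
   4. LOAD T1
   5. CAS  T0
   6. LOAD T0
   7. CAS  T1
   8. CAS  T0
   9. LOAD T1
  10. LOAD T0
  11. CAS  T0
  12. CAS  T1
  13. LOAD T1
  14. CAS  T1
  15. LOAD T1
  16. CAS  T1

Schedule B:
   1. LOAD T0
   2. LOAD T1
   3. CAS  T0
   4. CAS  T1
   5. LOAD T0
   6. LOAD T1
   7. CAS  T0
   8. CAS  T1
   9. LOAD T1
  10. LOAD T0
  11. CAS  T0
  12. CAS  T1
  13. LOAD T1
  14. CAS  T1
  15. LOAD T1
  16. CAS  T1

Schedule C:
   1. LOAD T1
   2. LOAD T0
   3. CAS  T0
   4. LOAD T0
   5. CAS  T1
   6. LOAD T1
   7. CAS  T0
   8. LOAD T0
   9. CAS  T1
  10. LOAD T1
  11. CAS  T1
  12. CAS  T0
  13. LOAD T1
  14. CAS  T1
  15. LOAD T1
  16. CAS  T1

Simulating candidate A:
   1) LOAD T0:  M=3  r_T0=3
   2) LOAD T1:  M=3  r_T1=3
   3) CAS  T1:  M=4  r_T1=3 ✓
   4) LOAD T1:  M=4  r_T1=4
   5) CAS  T0:  M=4  r_T0=3 ✗
   6) LOAD T0:  M=4  r_T0=4
   7) CAS  T1:  M=5  r_T1=4 ✓
   8) CAS  T0:  M=5  r_T0=4 ✗
   9) LOAD T1:  M=5  r_T1=5
  10) LOAD T0:  M=5  r_T0=5
  11) CAS  T0:  M=6  r_T0=5 ✓
  12) CAS  T1:  M=6  r_T1=5 ✗
  13) LOAD T1:  M=6  r_T1=6
  14) CAS  T1:  M=7  r_T1=6 ✓
  15) LOAD T1:  M=7  r_T1=7
  16) CAS  T1:  M=8  r_T1=7 ✓

A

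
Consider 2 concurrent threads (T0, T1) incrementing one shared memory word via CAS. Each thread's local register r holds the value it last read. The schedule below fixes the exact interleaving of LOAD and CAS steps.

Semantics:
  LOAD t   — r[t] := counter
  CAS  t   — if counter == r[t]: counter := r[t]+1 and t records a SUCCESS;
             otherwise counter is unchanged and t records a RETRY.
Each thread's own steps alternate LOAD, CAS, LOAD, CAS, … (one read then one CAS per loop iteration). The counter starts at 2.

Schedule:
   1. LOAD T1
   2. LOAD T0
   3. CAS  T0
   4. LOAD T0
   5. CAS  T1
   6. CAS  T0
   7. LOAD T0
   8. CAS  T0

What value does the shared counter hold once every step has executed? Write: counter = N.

counter = 5

1. LOAD T1 → mem=2 r[T1]=2 [LOAD]
2. LOAD T0 → mem=2 r[T0]=2 [LOAD]
3. CAS T0 → mem=3 r[T0]=2 [OK]
4. LOAD T0 → mem=3 r[T0]=3 [LOAD]
5. CAS T1 → mem=3 r[T1]=2 [RETRY]
6. CAS T0 → mem=4 r[T0]=3 [OK]
7. LOAD T0 → mem=4 r[T0]=4 [LOAD]
8. CAS T0 → mem=5 r[T0]=4 [OK]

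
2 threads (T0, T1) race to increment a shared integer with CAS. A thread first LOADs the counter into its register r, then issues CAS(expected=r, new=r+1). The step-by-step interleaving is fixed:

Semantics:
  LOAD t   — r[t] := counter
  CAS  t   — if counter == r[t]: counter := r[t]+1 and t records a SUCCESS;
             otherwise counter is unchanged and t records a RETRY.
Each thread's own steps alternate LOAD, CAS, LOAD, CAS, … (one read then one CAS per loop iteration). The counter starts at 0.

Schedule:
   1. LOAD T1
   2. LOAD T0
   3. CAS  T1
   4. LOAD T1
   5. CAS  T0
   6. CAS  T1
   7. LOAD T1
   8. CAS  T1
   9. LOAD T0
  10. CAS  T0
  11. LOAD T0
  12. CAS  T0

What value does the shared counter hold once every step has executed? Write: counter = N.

counter = 5

step 1: T1 LOAD ⇒ load; ctr=0 reg=0
step 2: T0 LOAD ⇒ load; ctr=0 reg=0
step 3: T1 CAS ⇒ ok; ctr=1 reg=0
step 4: T1 LOAD ⇒ load; ctr=1 reg=1
step 5: T0 CAS ⇒ retry; ctr=1 reg=0
step 6: T1 CAS ⇒ ok; ctr=2 reg=1
step 7: T1 LOAD ⇒ load; ctr=2 reg=2
step 8: T1 CAS ⇒ ok; ctr=3 reg=2
step 9: T0 LOAD ⇒ load; ctr=3 reg=3
step 10: T0 CAS ⇒ ok; ctr=4 reg=3
step 11: T0 LOAD ⇒ load; ctr=4 reg=4
step 12: T0 CAS ⇒ ok; ctr=5 reg=4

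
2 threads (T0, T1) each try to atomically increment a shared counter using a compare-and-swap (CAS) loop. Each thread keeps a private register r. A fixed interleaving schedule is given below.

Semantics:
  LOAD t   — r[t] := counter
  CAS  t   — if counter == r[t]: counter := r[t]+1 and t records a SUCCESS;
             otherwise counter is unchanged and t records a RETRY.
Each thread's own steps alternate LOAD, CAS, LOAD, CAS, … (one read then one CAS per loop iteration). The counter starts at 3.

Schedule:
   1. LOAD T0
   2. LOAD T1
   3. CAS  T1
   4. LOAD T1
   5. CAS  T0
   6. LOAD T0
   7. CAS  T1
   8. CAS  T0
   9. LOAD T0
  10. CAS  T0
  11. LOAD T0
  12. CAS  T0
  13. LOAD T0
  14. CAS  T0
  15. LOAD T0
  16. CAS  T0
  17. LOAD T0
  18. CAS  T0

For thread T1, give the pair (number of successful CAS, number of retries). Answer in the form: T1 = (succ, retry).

T1 = (2, 0)

[1] T0.load  rd  (counter 3, T0.r 3)
[2] T1.load  rd  (counter 3, T1.r 3)
[3] T1.cas  hit  (counter 4, T1.r 3)
[4] T1.load  rd  (counter 4, T1.r 4)
[5] T0.cas  miss  (counter 4, T0.r 3)
[6] T0.load  rd  (counter 4, T0.r 4)
[7] T1.cas  hit  (counter 5, T1.r 4)
[8] T0.cas  miss  (counter 5, T0.r 4)
[9] T0.load  rd  (counter 5, T0.r 5)
[10] T0.cas  hit  (counter 6, T0.r 5)
[11] T0.load  rd  (counter 6, T0.r 6)
[12] T0.cas  hit  (counter 7, T0.r 6)
[13] T0.load  rd  (counter 7, T0.r 7)
[14] T0.cas  hit  (counter 8, T0.r 7)
[15] T0.load  rd  (counter 8, T0.r 8)
[16] T0.cas  hit  (counter 9, T0.r 8)
[17] T0.load  rd  (counter 9, T0.r 9)
[18] T0.cas  hit  (counter 10, T0.r 9)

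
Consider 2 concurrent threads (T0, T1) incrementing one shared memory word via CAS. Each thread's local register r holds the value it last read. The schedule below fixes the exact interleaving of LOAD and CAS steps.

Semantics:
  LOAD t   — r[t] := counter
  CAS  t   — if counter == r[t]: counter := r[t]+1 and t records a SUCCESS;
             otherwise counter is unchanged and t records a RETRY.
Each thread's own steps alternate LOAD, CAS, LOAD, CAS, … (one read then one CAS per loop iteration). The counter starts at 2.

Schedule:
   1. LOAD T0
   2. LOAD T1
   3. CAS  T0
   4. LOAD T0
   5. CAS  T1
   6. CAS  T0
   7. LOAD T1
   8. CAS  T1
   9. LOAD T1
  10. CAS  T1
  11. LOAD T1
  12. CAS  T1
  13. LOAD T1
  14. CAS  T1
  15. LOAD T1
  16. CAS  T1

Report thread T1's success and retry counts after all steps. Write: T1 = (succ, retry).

T1 = (5, 1)

step 1: T0 LOAD ⇒ load; ctr=2 reg=2
step 2: T1 LOAD ⇒ load; ctr=2 reg=2
step 3: T0 CAS ⇒ ok; ctr=3 reg=2
step 4: T0 LOAD ⇒ load; ctr=3 reg=3
step 5: T1 CAS ⇒ retry; ctr=3 reg=2
step 6: T0 CAS ⇒ ok; ctr=4 reg=3
step 7: T1 LOAD ⇒ load; ctr=4 reg=4
step 8: T1 CAS ⇒ ok; ctr=5 reg=4
step 9: T1 LOAD ⇒ load; ctr=5 reg=5
step 10: T1 CAS ⇒ ok; ctr=6 reg=5
step 11: T1 LOAD ⇒ load; ctr=6 reg=6
step 12: T1 CAS ⇒ ok; ctr=7 reg=6
step 13: T1 LOAD ⇒ load; ctr=7 reg=7
step 14: T1 CAS ⇒ ok; ctr=8 reg=7
step 15: T1 LOAD ⇒ load; ctr=8 reg=8
step 16: T1 CAS ⇒ ok; ctr=9 reg=8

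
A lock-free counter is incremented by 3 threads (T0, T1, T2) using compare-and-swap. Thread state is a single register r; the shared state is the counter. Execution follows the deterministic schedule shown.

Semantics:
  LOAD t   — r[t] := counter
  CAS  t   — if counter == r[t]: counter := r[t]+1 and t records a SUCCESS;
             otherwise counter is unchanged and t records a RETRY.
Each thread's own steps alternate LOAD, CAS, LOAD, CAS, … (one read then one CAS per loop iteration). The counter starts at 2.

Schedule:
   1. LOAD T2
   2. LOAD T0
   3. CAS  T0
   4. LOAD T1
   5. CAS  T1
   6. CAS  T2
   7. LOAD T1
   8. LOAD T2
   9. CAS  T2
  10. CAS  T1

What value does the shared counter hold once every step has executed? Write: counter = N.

counter = 5

step 1: T2 LOAD ⇒ load; ctr=2 reg=2
step 2: T0 LOAD ⇒ load; ctr=2 reg=2
step 3: T0 CAS ⇒ ok; ctr=3 reg=2
step 4: T1 LOAD ⇒ load; ctr=3 reg=3
step 5: T1 CAS ⇒ ok; ctr=4 reg=3
step 6: T2 CAS ⇒ retry; ctr=4 reg=2
step 7: T1 LOAD ⇒ load; ctr=4 reg=4
step 8: T2 LOAD ⇒ load; ctr=4 reg=4
step 9: T2 CAS ⇒ ok; ctr=5 reg=4
step 10: T1 CAS ⇒ retry; ctr=5 reg=4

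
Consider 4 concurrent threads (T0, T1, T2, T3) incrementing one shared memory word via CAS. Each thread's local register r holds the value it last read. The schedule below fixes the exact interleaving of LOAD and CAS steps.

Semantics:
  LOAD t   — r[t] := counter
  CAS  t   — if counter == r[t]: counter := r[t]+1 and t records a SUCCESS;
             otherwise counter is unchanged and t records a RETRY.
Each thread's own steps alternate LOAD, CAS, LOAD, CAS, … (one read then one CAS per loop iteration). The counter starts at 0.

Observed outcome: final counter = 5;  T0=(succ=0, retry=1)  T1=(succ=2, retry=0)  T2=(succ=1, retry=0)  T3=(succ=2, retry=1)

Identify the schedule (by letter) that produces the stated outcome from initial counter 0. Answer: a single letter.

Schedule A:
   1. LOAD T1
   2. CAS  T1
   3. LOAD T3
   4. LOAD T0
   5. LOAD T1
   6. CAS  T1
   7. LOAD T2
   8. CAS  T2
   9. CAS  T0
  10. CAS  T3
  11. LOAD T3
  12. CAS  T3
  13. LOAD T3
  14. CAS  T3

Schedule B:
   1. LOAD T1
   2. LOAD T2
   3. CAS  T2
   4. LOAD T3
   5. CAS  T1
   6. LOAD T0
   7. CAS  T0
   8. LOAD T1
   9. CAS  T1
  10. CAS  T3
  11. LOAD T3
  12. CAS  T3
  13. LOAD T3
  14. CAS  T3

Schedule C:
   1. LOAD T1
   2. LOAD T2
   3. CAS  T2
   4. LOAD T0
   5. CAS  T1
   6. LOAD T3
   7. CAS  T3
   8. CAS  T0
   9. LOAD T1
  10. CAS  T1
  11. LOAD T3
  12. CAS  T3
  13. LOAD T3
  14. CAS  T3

A

Run A:
step 1: T1 LOAD ⇒ load; ctr=0 reg=0
step 2: T1 CAS ⇒ ok; ctr=1 reg=0
step 3: T3 LOAD ⇒ load; ctr=1 reg=1
step 4: T0 LOAD ⇒ load; ctr=1 reg=1
step 5: T1 LOAD ⇒ load; ctr=1 reg=1
step 6: T1 CAS ⇒ ok; ctr=2 reg=1
step 7: T2 LOAD ⇒ load; ctr=2 reg=2
step 8: T2 CAS ⇒ ok; ctr=3 reg=2
step 9: T0 CAS ⇒ retry; ctr=3 reg=1
step 10: T3 CAS ⇒ retry; ctr=3 reg=1
step 11: T3 LOAD ⇒ load; ctr=3 reg=3
step 12: T3 CAS ⇒ ok; ctr=4 reg=3
step 13: T3 LOAD ⇒ load; ctr=4 reg=4
step 14: T3 CAS ⇒ ok; ctr=5 reg=4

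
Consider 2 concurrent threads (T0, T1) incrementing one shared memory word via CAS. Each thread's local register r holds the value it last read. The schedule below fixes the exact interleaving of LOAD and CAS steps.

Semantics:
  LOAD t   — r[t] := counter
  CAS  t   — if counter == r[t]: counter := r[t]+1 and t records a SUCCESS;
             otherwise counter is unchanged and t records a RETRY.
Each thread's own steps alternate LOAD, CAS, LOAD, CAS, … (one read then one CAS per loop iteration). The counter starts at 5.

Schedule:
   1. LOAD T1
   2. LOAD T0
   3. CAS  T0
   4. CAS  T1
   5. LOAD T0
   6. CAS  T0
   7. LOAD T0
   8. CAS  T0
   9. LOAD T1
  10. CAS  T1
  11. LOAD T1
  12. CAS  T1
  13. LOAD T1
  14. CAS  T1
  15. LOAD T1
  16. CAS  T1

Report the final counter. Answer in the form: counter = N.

T1 LOAD — after: cnt=5, r=5 — load
T0 LOAD — after: cnt=5, r=5 — load
T0 CAS — after: cnt=6, r=5 — ok
T1 CAS — after: cnt=6, r=5 — retry
T0 LOAD — after: cnt=6, r=6 — load
T0 CAS — after: cnt=7, r=6 — ok
T0 LOAD — after: cnt=7, r=7 — load
T0 CAS — after: cnt=8, r=7 — ok
T1 LOAD — after: cnt=8, r=8 — load
T1 CAS — after: cnt=9, r=8 — ok
T1 LOAD — after: cnt=9, r=9 — load
T1 CAS — after: cnt=10, r=9 — ok
T1 LOAD — after: cnt=10, r=10 — load
T1 CAS — after: cnt=11, r=10 — ok
T1 LOAD — after: cnt=11, r=11 — load
T1 CAS — after: cnt=12, r=11 — ok

counter = 12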